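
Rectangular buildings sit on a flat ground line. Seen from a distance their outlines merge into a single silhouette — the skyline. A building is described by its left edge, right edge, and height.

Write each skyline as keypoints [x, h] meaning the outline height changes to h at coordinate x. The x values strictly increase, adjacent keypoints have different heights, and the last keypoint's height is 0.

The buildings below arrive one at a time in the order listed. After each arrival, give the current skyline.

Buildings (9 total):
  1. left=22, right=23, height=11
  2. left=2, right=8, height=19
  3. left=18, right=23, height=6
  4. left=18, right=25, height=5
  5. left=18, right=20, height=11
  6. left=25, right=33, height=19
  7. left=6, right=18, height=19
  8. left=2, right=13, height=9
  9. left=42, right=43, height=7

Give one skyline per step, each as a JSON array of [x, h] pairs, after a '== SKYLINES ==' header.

== SKYLINES ==
[[22,11],[23,0]]
[[2,19],[8,0],[22,11],[23,0]]
[[2,19],[8,0],[18,6],[22,11],[23,0]]
[[2,19],[8,0],[18,6],[22,11],[23,5],[25,0]]
[[2,19],[8,0],[18,11],[20,6],[22,11],[23,5],[25,0]]
[[2,19],[8,0],[18,11],[20,6],[22,11],[23,5],[25,19],[33,0]]
[[2,19],[18,11],[20,6],[22,11],[23,5],[25,19],[33,0]]
[[2,19],[18,11],[20,6],[22,11],[23,5],[25,19],[33,0]]
[[2,19],[18,11],[20,6],[22,11],[23,5],[25,19],[33,0],[42,7],[43,0]]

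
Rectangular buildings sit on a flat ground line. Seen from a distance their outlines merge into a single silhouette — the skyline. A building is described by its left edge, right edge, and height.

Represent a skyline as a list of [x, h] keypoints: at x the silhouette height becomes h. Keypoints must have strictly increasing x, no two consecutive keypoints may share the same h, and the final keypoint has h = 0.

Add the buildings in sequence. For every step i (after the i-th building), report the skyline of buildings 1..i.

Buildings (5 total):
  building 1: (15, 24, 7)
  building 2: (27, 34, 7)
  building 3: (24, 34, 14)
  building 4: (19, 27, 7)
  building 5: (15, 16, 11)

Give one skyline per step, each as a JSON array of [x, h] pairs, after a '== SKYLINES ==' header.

== SKYLINES ==
[[15,7],[24,0]]
[[15,7],[24,0],[27,7],[34,0]]
[[15,7],[24,14],[34,0]]
[[15,7],[24,14],[34,0]]
[[15,11],[16,7],[24,14],[34,0]]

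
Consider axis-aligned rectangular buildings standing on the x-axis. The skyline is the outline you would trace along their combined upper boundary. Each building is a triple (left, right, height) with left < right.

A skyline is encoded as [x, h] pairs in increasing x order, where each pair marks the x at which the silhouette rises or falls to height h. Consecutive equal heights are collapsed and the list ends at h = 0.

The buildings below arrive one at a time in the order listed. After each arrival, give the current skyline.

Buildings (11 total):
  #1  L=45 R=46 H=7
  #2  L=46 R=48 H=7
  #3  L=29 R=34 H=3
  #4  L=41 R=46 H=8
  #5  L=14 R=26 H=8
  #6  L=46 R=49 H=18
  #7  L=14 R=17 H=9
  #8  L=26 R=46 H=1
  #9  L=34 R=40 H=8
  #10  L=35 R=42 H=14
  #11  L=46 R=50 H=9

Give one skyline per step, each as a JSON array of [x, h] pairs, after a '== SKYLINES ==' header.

== SKYLINES ==
[[45,7],[46,0]]
[[45,7],[48,0]]
[[29,3],[34,0],[45,7],[48,0]]
[[29,3],[34,0],[41,8],[46,7],[48,0]]
[[14,8],[26,0],[29,3],[34,0],[41,8],[46,7],[48,0]]
[[14,8],[26,0],[29,3],[34,0],[41,8],[46,18],[49,0]]
[[14,9],[17,8],[26,0],[29,3],[34,0],[41,8],[46,18],[49,0]]
[[14,9],[17,8],[26,1],[29,3],[34,1],[41,8],[46,18],[49,0]]
[[14,9],[17,8],[26,1],[29,3],[34,8],[40,1],[41,8],[46,18],[49,0]]
[[14,9],[17,8],[26,1],[29,3],[34,8],[35,14],[42,8],[46,18],[49,0]]
[[14,9],[17,8],[26,1],[29,3],[34,8],[35,14],[42,8],[46,18],[49,9],[50,0]]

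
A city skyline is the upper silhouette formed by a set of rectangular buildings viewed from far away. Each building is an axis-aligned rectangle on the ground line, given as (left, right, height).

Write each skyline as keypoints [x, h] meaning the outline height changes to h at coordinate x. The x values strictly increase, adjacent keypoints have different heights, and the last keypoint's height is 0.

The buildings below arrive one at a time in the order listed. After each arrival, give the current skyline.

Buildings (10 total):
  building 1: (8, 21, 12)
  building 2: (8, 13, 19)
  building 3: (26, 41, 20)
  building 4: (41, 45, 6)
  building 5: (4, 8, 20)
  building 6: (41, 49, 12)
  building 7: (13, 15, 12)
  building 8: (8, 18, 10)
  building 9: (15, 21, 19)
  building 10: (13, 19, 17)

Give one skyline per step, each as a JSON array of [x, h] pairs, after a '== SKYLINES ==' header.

== SKYLINES ==
[[8,12],[21,0]]
[[8,19],[13,12],[21,0]]
[[8,19],[13,12],[21,0],[26,20],[41,0]]
[[8,19],[13,12],[21,0],[26,20],[41,6],[45,0]]
[[4,20],[8,19],[13,12],[21,0],[26,20],[41,6],[45,0]]
[[4,20],[8,19],[13,12],[21,0],[26,20],[41,12],[49,0]]
[[4,20],[8,19],[13,12],[21,0],[26,20],[41,12],[49,0]]
[[4,20],[8,19],[13,12],[21,0],[26,20],[41,12],[49,0]]
[[4,20],[8,19],[13,12],[15,19],[21,0],[26,20],[41,12],[49,0]]
[[4,20],[8,19],[13,17],[15,19],[21,0],[26,20],[41,12],[49,0]]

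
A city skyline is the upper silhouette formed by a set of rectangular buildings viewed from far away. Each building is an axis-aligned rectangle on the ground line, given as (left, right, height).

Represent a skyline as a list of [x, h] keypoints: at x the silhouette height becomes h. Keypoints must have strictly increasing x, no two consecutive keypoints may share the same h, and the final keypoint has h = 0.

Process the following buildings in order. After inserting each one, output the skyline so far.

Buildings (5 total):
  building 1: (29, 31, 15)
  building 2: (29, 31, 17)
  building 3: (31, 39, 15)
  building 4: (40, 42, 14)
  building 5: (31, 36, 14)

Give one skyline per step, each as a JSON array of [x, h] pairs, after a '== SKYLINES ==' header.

== SKYLINES ==
[[29,15],[31,0]]
[[29,17],[31,0]]
[[29,17],[31,15],[39,0]]
[[29,17],[31,15],[39,0],[40,14],[42,0]]
[[29,17],[31,15],[39,0],[40,14],[42,0]]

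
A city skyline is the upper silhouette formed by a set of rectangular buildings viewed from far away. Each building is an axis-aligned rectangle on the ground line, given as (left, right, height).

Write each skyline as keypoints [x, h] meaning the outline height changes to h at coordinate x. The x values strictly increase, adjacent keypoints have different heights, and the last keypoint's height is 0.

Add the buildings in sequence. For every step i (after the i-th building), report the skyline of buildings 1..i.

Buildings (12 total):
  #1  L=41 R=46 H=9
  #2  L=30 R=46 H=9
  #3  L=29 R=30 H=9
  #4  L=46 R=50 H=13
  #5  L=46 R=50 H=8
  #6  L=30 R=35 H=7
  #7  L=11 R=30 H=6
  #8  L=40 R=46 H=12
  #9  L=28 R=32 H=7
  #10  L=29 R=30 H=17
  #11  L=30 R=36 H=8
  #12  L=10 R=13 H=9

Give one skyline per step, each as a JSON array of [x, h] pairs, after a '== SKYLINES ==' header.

== SKYLINES ==
[[41,9],[46,0]]
[[30,9],[46,0]]
[[29,9],[46,0]]
[[29,9],[46,13],[50,0]]
[[29,9],[46,13],[50,0]]
[[29,9],[46,13],[50,0]]
[[11,6],[29,9],[46,13],[50,0]]
[[11,6],[29,9],[40,12],[46,13],[50,0]]
[[11,6],[28,7],[29,9],[40,12],[46,13],[50,0]]
[[11,6],[28,7],[29,17],[30,9],[40,12],[46,13],[50,0]]
[[11,6],[28,7],[29,17],[30,9],[40,12],[46,13],[50,0]]
[[10,9],[13,6],[28,7],[29,17],[30,9],[40,12],[46,13],[50,0]]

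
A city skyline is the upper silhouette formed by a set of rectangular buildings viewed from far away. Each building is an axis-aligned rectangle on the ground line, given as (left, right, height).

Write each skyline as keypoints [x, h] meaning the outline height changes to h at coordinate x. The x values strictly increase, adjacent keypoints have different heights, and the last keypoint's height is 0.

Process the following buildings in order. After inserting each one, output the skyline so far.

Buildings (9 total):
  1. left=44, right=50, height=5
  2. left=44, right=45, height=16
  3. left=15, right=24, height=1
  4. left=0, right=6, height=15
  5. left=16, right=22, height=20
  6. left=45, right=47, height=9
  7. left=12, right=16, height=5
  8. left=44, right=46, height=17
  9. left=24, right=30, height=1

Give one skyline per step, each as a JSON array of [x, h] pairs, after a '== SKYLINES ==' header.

== SKYLINES ==
[[44,5],[50,0]]
[[44,16],[45,5],[50,0]]
[[15,1],[24,0],[44,16],[45,5],[50,0]]
[[0,15],[6,0],[15,1],[24,0],[44,16],[45,5],[50,0]]
[[0,15],[6,0],[15,1],[16,20],[22,1],[24,0],[44,16],[45,5],[50,0]]
[[0,15],[6,0],[15,1],[16,20],[22,1],[24,0],[44,16],[45,9],[47,5],[50,0]]
[[0,15],[6,0],[12,5],[16,20],[22,1],[24,0],[44,16],[45,9],[47,5],[50,0]]
[[0,15],[6,0],[12,5],[16,20],[22,1],[24,0],[44,17],[46,9],[47,5],[50,0]]
[[0,15],[6,0],[12,5],[16,20],[22,1],[30,0],[44,17],[46,9],[47,5],[50,0]]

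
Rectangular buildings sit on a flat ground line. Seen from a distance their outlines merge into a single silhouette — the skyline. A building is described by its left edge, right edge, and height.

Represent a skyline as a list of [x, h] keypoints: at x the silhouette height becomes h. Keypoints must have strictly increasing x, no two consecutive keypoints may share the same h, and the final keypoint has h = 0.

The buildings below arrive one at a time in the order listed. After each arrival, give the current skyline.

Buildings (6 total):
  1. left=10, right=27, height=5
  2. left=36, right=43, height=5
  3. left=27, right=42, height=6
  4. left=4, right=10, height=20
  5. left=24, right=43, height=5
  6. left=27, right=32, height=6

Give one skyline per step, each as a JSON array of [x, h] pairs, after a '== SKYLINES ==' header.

== SKYLINES ==
[[10,5],[27,0]]
[[10,5],[27,0],[36,5],[43,0]]
[[10,5],[27,6],[42,5],[43,0]]
[[4,20],[10,5],[27,6],[42,5],[43,0]]
[[4,20],[10,5],[27,6],[42,5],[43,0]]
[[4,20],[10,5],[27,6],[42,5],[43,0]]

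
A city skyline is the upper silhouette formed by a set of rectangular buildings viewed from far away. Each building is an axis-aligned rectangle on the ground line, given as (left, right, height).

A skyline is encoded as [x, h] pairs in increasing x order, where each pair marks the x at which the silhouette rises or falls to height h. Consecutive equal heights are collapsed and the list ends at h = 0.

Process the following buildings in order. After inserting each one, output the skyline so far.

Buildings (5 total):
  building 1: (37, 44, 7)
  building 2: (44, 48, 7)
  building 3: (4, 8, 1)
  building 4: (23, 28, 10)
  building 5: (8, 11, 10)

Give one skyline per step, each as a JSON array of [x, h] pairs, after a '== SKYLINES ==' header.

== SKYLINES ==
[[37,7],[44,0]]
[[37,7],[48,0]]
[[4,1],[8,0],[37,7],[48,0]]
[[4,1],[8,0],[23,10],[28,0],[37,7],[48,0]]
[[4,1],[8,10],[11,0],[23,10],[28,0],[37,7],[48,0]]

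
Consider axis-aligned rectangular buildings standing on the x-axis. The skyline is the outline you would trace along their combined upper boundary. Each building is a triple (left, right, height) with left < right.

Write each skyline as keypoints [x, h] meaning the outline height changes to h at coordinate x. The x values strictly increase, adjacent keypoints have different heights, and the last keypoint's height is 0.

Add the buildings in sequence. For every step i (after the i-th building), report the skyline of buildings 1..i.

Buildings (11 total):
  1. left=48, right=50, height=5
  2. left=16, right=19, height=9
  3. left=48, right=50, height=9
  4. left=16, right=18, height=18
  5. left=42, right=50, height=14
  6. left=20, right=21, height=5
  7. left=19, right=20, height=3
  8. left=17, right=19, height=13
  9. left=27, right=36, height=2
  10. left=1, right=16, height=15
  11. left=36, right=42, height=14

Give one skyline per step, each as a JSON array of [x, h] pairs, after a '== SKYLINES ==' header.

== SKYLINES ==
[[48,5],[50,0]]
[[16,9],[19,0],[48,5],[50,0]]
[[16,9],[19,0],[48,9],[50,0]]
[[16,18],[18,9],[19,0],[48,9],[50,0]]
[[16,18],[18,9],[19,0],[42,14],[50,0]]
[[16,18],[18,9],[19,0],[20,5],[21,0],[42,14],[50,0]]
[[16,18],[18,9],[19,3],[20,5],[21,0],[42,14],[50,0]]
[[16,18],[18,13],[19,3],[20,5],[21,0],[42,14],[50,0]]
[[16,18],[18,13],[19,3],[20,5],[21,0],[27,2],[36,0],[42,14],[50,0]]
[[1,15],[16,18],[18,13],[19,3],[20,5],[21,0],[27,2],[36,0],[42,14],[50,0]]
[[1,15],[16,18],[18,13],[19,3],[20,5],[21,0],[27,2],[36,14],[50,0]]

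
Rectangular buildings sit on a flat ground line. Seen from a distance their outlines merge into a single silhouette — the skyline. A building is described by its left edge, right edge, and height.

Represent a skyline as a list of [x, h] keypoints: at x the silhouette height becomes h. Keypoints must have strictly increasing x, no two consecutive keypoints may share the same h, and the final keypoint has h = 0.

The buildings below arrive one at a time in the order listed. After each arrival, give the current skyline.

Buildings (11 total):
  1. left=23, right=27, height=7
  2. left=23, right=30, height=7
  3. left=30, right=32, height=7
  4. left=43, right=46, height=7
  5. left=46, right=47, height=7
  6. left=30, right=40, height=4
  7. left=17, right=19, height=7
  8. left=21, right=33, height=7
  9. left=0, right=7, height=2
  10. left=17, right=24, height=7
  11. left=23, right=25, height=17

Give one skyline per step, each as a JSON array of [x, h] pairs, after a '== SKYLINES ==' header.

== SKYLINES ==
[[23,7],[27,0]]
[[23,7],[30,0]]
[[23,7],[32,0]]
[[23,7],[32,0],[43,7],[46,0]]
[[23,7],[32,0],[43,7],[47,0]]
[[23,7],[32,4],[40,0],[43,7],[47,0]]
[[17,7],[19,0],[23,7],[32,4],[40,0],[43,7],[47,0]]
[[17,7],[19,0],[21,7],[33,4],[40,0],[43,7],[47,0]]
[[0,2],[7,0],[17,7],[19,0],[21,7],[33,4],[40,0],[43,7],[47,0]]
[[0,2],[7,0],[17,7],[33,4],[40,0],[43,7],[47,0]]
[[0,2],[7,0],[17,7],[23,17],[25,7],[33,4],[40,0],[43,7],[47,0]]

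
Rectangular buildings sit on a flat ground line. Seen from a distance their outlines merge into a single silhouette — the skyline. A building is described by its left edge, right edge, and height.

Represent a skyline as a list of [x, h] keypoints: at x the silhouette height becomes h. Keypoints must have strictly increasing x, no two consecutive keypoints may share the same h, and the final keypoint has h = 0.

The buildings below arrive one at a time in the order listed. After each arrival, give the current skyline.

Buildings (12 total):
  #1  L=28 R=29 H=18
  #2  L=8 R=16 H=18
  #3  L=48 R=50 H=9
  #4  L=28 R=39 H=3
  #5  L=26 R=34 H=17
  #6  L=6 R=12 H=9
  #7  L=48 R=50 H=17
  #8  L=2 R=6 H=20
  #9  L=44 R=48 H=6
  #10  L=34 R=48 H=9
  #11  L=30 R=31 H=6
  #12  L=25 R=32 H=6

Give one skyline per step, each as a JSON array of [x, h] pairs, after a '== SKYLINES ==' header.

== SKYLINES ==
[[28,18],[29,0]]
[[8,18],[16,0],[28,18],[29,0]]
[[8,18],[16,0],[28,18],[29,0],[48,9],[50,0]]
[[8,18],[16,0],[28,18],[29,3],[39,0],[48,9],[50,0]]
[[8,18],[16,0],[26,17],[28,18],[29,17],[34,3],[39,0],[48,9],[50,0]]
[[6,9],[8,18],[16,0],[26,17],[28,18],[29,17],[34,3],[39,0],[48,9],[50,0]]
[[6,9],[8,18],[16,0],[26,17],[28,18],[29,17],[34,3],[39,0],[48,17],[50,0]]
[[2,20],[6,9],[8,18],[16,0],[26,17],[28,18],[29,17],[34,3],[39,0],[48,17],[50,0]]
[[2,20],[6,9],[8,18],[16,0],[26,17],[28,18],[29,17],[34,3],[39,0],[44,6],[48,17],[50,0]]
[[2,20],[6,9],[8,18],[16,0],[26,17],[28,18],[29,17],[34,9],[48,17],[50,0]]
[[2,20],[6,9],[8,18],[16,0],[26,17],[28,18],[29,17],[34,9],[48,17],[50,0]]
[[2,20],[6,9],[8,18],[16,0],[25,6],[26,17],[28,18],[29,17],[34,9],[48,17],[50,0]]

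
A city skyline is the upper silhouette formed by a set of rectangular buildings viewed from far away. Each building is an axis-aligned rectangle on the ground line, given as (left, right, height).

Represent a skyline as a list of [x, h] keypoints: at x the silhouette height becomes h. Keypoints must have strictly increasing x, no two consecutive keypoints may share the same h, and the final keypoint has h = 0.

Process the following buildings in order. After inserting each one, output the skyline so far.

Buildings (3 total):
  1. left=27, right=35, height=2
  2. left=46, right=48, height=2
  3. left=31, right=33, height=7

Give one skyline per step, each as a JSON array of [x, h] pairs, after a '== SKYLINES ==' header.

== SKYLINES ==
[[27,2],[35,0]]
[[27,2],[35,0],[46,2],[48,0]]
[[27,2],[31,7],[33,2],[35,0],[46,2],[48,0]]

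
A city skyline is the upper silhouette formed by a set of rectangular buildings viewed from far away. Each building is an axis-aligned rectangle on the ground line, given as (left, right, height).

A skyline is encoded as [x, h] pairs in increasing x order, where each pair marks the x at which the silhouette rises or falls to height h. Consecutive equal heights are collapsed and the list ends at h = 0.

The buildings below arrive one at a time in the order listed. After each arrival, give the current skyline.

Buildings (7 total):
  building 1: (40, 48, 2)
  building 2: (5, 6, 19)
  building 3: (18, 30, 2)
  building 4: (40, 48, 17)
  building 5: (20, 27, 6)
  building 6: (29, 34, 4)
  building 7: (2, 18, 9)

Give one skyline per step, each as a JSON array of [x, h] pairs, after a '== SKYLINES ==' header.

== SKYLINES ==
[[40,2],[48,0]]
[[5,19],[6,0],[40,2],[48,0]]
[[5,19],[6,0],[18,2],[30,0],[40,2],[48,0]]
[[5,19],[6,0],[18,2],[30,0],[40,17],[48,0]]
[[5,19],[6,0],[18,2],[20,6],[27,2],[30,0],[40,17],[48,0]]
[[5,19],[6,0],[18,2],[20,6],[27,2],[29,4],[34,0],[40,17],[48,0]]
[[2,9],[5,19],[6,9],[18,2],[20,6],[27,2],[29,4],[34,0],[40,17],[48,0]]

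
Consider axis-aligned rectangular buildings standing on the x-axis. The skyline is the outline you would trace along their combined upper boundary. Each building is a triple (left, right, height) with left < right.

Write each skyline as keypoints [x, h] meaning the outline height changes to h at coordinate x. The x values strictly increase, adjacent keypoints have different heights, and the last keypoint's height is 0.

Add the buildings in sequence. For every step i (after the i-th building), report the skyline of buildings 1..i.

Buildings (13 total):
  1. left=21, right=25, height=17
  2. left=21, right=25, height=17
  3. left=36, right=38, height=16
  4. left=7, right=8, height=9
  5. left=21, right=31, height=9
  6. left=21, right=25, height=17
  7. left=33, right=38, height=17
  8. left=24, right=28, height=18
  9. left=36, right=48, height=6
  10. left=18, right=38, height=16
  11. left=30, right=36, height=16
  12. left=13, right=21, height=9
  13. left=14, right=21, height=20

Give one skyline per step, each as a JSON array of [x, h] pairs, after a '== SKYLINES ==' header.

== SKYLINES ==
[[21,17],[25,0]]
[[21,17],[25,0]]
[[21,17],[25,0],[36,16],[38,0]]
[[7,9],[8,0],[21,17],[25,0],[36,16],[38,0]]
[[7,9],[8,0],[21,17],[25,9],[31,0],[36,16],[38,0]]
[[7,9],[8,0],[21,17],[25,9],[31,0],[36,16],[38,0]]
[[7,9],[8,0],[21,17],[25,9],[31,0],[33,17],[38,0]]
[[7,9],[8,0],[21,17],[24,18],[28,9],[31,0],[33,17],[38,0]]
[[7,9],[8,0],[21,17],[24,18],[28,9],[31,0],[33,17],[38,6],[48,0]]
[[7,9],[8,0],[18,16],[21,17],[24,18],[28,16],[33,17],[38,6],[48,0]]
[[7,9],[8,0],[18,16],[21,17],[24,18],[28,16],[33,17],[38,6],[48,0]]
[[7,9],[8,0],[13,9],[18,16],[21,17],[24,18],[28,16],[33,17],[38,6],[48,0]]
[[7,9],[8,0],[13,9],[14,20],[21,17],[24,18],[28,16],[33,17],[38,6],[48,0]]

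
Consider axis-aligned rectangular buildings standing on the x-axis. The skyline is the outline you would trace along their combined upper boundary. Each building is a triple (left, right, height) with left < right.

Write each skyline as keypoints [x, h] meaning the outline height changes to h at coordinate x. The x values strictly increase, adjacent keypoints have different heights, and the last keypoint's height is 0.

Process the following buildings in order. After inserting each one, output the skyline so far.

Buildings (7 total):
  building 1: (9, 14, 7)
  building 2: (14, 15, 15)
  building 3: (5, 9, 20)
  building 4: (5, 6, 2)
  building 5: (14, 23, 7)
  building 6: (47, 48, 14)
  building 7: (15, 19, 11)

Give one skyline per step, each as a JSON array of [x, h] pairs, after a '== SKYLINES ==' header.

== SKYLINES ==
[[9,7],[14,0]]
[[9,7],[14,15],[15,0]]
[[5,20],[9,7],[14,15],[15,0]]
[[5,20],[9,7],[14,15],[15,0]]
[[5,20],[9,7],[14,15],[15,7],[23,0]]
[[5,20],[9,7],[14,15],[15,7],[23,0],[47,14],[48,0]]
[[5,20],[9,7],[14,15],[15,11],[19,7],[23,0],[47,14],[48,0]]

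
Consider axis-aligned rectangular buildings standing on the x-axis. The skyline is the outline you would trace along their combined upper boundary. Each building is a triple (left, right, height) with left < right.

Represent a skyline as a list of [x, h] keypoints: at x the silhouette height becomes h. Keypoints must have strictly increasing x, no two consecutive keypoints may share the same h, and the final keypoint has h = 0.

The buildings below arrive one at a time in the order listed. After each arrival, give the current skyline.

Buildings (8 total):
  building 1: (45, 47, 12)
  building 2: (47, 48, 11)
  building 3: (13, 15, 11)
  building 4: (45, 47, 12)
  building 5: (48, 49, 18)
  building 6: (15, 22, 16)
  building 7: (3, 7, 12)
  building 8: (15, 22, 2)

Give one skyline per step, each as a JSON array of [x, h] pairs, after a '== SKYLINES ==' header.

== SKYLINES ==
[[45,12],[47,0]]
[[45,12],[47,11],[48,0]]
[[13,11],[15,0],[45,12],[47,11],[48,0]]
[[13,11],[15,0],[45,12],[47,11],[48,0]]
[[13,11],[15,0],[45,12],[47,11],[48,18],[49,0]]
[[13,11],[15,16],[22,0],[45,12],[47,11],[48,18],[49,0]]
[[3,12],[7,0],[13,11],[15,16],[22,0],[45,12],[47,11],[48,18],[49,0]]
[[3,12],[7,0],[13,11],[15,16],[22,0],[45,12],[47,11],[48,18],[49,0]]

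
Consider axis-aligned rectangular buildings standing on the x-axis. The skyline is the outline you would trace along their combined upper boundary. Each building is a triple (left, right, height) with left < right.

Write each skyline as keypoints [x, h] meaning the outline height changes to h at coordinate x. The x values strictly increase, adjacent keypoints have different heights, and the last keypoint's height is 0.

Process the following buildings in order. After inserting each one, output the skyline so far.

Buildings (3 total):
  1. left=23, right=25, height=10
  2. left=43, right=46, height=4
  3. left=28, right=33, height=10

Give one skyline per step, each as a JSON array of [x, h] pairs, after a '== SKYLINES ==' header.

== SKYLINES ==
[[23,10],[25,0]]
[[23,10],[25,0],[43,4],[46,0]]
[[23,10],[25,0],[28,10],[33,0],[43,4],[46,0]]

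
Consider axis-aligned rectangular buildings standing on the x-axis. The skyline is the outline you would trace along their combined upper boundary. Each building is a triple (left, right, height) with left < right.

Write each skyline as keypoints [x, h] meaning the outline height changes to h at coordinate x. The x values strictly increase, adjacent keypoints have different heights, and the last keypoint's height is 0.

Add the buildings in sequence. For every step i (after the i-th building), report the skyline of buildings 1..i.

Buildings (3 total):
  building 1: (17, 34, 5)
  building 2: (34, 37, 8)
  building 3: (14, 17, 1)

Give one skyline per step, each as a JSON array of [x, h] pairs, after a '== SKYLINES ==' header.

== SKYLINES ==
[[17,5],[34,0]]
[[17,5],[34,8],[37,0]]
[[14,1],[17,5],[34,8],[37,0]]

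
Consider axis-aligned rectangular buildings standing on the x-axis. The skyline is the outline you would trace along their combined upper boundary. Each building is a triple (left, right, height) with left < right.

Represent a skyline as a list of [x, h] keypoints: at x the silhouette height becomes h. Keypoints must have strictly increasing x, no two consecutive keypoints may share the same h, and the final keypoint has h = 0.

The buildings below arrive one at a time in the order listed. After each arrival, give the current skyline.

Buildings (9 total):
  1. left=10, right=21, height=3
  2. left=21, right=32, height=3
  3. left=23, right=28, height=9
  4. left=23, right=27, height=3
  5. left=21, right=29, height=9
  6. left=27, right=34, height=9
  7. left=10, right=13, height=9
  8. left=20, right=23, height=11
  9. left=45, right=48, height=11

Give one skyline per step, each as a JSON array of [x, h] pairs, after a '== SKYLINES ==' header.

== SKYLINES ==
[[10,3],[21,0]]
[[10,3],[32,0]]
[[10,3],[23,9],[28,3],[32,0]]
[[10,3],[23,9],[28,3],[32,0]]
[[10,3],[21,9],[29,3],[32,0]]
[[10,3],[21,9],[34,0]]
[[10,9],[13,3],[21,9],[34,0]]
[[10,9],[13,3],[20,11],[23,9],[34,0]]
[[10,9],[13,3],[20,11],[23,9],[34,0],[45,11],[48,0]]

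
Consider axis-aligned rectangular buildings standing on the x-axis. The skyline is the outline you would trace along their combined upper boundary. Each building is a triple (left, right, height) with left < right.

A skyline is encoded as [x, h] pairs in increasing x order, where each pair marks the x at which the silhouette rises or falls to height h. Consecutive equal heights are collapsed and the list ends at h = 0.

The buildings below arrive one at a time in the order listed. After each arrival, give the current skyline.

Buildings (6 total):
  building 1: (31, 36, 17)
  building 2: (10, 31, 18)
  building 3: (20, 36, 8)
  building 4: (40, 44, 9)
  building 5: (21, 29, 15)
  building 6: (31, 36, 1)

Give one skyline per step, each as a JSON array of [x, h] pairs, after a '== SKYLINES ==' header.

== SKYLINES ==
[[31,17],[36,0]]
[[10,18],[31,17],[36,0]]
[[10,18],[31,17],[36,0]]
[[10,18],[31,17],[36,0],[40,9],[44,0]]
[[10,18],[31,17],[36,0],[40,9],[44,0]]
[[10,18],[31,17],[36,0],[40,9],[44,0]]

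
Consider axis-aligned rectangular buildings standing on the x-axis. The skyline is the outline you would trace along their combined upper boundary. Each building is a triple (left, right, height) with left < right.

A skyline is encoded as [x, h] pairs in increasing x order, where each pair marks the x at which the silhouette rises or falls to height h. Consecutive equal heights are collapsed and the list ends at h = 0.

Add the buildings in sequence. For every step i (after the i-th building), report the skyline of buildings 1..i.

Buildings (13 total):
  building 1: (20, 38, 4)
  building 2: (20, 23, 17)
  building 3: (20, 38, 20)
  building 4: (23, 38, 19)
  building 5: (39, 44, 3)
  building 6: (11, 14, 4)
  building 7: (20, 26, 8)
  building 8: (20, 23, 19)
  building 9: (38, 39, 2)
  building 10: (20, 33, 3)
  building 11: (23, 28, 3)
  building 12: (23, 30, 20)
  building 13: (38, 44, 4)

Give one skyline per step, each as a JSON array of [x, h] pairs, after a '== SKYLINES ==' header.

== SKYLINES ==
[[20,4],[38,0]]
[[20,17],[23,4],[38,0]]
[[20,20],[38,0]]
[[20,20],[38,0]]
[[20,20],[38,0],[39,3],[44,0]]
[[11,4],[14,0],[20,20],[38,0],[39,3],[44,0]]
[[11,4],[14,0],[20,20],[38,0],[39,3],[44,0]]
[[11,4],[14,0],[20,20],[38,0],[39,3],[44,0]]
[[11,4],[14,0],[20,20],[38,2],[39,3],[44,0]]
[[11,4],[14,0],[20,20],[38,2],[39,3],[44,0]]
[[11,4],[14,0],[20,20],[38,2],[39,3],[44,0]]
[[11,4],[14,0],[20,20],[38,2],[39,3],[44,0]]
[[11,4],[14,0],[20,20],[38,4],[44,0]]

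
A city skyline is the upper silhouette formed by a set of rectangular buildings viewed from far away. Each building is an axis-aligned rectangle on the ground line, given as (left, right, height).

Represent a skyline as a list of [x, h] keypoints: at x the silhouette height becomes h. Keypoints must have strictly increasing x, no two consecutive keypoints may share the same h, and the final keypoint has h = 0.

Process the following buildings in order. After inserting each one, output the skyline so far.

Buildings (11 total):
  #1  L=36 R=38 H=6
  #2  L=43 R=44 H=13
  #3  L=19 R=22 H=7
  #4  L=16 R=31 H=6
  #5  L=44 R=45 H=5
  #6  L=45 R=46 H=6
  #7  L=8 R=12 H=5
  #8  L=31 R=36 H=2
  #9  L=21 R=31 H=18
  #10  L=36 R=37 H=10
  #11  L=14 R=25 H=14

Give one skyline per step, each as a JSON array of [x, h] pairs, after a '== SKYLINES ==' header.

== SKYLINES ==
[[36,6],[38,0]]
[[36,6],[38,0],[43,13],[44,0]]
[[19,7],[22,0],[36,6],[38,0],[43,13],[44,0]]
[[16,6],[19,7],[22,6],[31,0],[36,6],[38,0],[43,13],[44,0]]
[[16,6],[19,7],[22,6],[31,0],[36,6],[38,0],[43,13],[44,5],[45,0]]
[[16,6],[19,7],[22,6],[31,0],[36,6],[38,0],[43,13],[44,5],[45,6],[46,0]]
[[8,5],[12,0],[16,6],[19,7],[22,6],[31,0],[36,6],[38,0],[43,13],[44,5],[45,6],[46,0]]
[[8,5],[12,0],[16,6],[19,7],[22,6],[31,2],[36,6],[38,0],[43,13],[44,5],[45,6],[46,0]]
[[8,5],[12,0],[16,6],[19,7],[21,18],[31,2],[36,6],[38,0],[43,13],[44,5],[45,6],[46,0]]
[[8,5],[12,0],[16,6],[19,7],[21,18],[31,2],[36,10],[37,6],[38,0],[43,13],[44,5],[45,6],[46,0]]
[[8,5],[12,0],[14,14],[21,18],[31,2],[36,10],[37,6],[38,0],[43,13],[44,5],[45,6],[46,0]]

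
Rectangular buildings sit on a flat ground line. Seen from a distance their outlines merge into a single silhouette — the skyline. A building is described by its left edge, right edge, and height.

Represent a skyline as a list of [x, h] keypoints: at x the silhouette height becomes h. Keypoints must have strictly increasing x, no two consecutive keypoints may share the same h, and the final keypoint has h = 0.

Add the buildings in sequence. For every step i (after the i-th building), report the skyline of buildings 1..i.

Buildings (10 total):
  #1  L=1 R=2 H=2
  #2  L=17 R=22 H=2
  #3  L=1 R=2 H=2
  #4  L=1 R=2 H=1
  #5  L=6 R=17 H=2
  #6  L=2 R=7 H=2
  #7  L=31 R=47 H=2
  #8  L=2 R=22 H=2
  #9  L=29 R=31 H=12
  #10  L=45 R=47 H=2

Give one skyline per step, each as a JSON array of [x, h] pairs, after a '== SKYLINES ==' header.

== SKYLINES ==
[[1,2],[2,0]]
[[1,2],[2,0],[17,2],[22,0]]
[[1,2],[2,0],[17,2],[22,0]]
[[1,2],[2,0],[17,2],[22,0]]
[[1,2],[2,0],[6,2],[22,0]]
[[1,2],[22,0]]
[[1,2],[22,0],[31,2],[47,0]]
[[1,2],[22,0],[31,2],[47,0]]
[[1,2],[22,0],[29,12],[31,2],[47,0]]
[[1,2],[22,0],[29,12],[31,2],[47,0]]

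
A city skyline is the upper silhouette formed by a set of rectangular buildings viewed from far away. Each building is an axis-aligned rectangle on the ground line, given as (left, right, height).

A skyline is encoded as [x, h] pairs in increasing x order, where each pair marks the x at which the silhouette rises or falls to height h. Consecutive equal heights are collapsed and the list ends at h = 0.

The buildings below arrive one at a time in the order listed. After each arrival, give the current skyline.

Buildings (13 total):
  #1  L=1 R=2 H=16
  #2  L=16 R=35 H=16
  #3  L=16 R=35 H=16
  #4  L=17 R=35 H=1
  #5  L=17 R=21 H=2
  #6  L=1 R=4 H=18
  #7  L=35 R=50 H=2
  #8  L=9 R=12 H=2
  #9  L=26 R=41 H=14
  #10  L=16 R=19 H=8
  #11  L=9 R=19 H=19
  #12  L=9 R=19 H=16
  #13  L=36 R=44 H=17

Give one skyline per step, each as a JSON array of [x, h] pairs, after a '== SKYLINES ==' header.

== SKYLINES ==
[[1,16],[2,0]]
[[1,16],[2,0],[16,16],[35,0]]
[[1,16],[2,0],[16,16],[35,0]]
[[1,16],[2,0],[16,16],[35,0]]
[[1,16],[2,0],[16,16],[35,0]]
[[1,18],[4,0],[16,16],[35,0]]
[[1,18],[4,0],[16,16],[35,2],[50,0]]
[[1,18],[4,0],[9,2],[12,0],[16,16],[35,2],[50,0]]
[[1,18],[4,0],[9,2],[12,0],[16,16],[35,14],[41,2],[50,0]]
[[1,18],[4,0],[9,2],[12,0],[16,16],[35,14],[41,2],[50,0]]
[[1,18],[4,0],[9,19],[19,16],[35,14],[41,2],[50,0]]
[[1,18],[4,0],[9,19],[19,16],[35,14],[41,2],[50,0]]
[[1,18],[4,0],[9,19],[19,16],[35,14],[36,17],[44,2],[50,0]]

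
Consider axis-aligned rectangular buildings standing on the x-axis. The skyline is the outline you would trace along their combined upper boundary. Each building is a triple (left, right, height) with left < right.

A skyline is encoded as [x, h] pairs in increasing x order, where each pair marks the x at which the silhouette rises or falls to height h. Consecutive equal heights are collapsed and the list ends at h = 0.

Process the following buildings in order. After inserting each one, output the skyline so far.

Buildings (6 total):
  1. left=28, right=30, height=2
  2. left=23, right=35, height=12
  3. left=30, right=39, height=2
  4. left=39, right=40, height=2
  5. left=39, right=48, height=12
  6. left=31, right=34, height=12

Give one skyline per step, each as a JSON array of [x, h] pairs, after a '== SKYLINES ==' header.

== SKYLINES ==
[[28,2],[30,0]]
[[23,12],[35,0]]
[[23,12],[35,2],[39,0]]
[[23,12],[35,2],[40,0]]
[[23,12],[35,2],[39,12],[48,0]]
[[23,12],[35,2],[39,12],[48,0]]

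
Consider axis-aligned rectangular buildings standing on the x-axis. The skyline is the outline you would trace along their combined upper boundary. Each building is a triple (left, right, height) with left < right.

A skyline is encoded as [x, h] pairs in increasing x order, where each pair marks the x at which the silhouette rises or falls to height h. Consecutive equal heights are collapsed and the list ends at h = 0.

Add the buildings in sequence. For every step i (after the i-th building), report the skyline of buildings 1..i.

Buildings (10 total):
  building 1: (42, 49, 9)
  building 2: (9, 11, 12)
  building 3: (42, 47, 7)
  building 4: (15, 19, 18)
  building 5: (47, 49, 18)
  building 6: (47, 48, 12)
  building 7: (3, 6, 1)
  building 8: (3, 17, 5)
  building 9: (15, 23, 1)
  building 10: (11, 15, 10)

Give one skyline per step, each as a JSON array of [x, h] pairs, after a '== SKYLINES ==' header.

== SKYLINES ==
[[42,9],[49,0]]
[[9,12],[11,0],[42,9],[49,0]]
[[9,12],[11,0],[42,9],[49,0]]
[[9,12],[11,0],[15,18],[19,0],[42,9],[49,0]]
[[9,12],[11,0],[15,18],[19,0],[42,9],[47,18],[49,0]]
[[9,12],[11,0],[15,18],[19,0],[42,9],[47,18],[49,0]]
[[3,1],[6,0],[9,12],[11,0],[15,18],[19,0],[42,9],[47,18],[49,0]]
[[3,5],[9,12],[11,5],[15,18],[19,0],[42,9],[47,18],[49,0]]
[[3,5],[9,12],[11,5],[15,18],[19,1],[23,0],[42,9],[47,18],[49,0]]
[[3,5],[9,12],[11,10],[15,18],[19,1],[23,0],[42,9],[47,18],[49,0]]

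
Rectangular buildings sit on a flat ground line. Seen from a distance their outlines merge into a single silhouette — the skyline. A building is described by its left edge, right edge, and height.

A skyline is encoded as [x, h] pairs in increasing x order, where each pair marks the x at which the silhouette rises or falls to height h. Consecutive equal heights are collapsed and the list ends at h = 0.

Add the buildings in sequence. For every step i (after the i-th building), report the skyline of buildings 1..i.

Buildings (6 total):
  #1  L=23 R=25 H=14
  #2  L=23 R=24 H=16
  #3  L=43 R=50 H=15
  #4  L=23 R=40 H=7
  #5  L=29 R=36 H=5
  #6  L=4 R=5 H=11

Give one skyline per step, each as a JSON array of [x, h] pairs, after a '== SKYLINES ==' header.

== SKYLINES ==
[[23,14],[25,0]]
[[23,16],[24,14],[25,0]]
[[23,16],[24,14],[25,0],[43,15],[50,0]]
[[23,16],[24,14],[25,7],[40,0],[43,15],[50,0]]
[[23,16],[24,14],[25,7],[40,0],[43,15],[50,0]]
[[4,11],[5,0],[23,16],[24,14],[25,7],[40,0],[43,15],[50,0]]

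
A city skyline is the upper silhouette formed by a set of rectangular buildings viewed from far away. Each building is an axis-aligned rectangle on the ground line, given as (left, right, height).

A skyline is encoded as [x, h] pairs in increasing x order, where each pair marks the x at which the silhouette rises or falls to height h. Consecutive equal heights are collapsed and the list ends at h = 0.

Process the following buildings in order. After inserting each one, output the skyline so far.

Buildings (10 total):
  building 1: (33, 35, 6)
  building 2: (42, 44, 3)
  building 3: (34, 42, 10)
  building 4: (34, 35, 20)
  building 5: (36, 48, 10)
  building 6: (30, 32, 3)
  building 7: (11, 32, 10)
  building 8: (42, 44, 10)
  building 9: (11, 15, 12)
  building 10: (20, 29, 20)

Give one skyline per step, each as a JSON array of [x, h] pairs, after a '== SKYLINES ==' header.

== SKYLINES ==
[[33,6],[35,0]]
[[33,6],[35,0],[42,3],[44,0]]
[[33,6],[34,10],[42,3],[44,0]]
[[33,6],[34,20],[35,10],[42,3],[44,0]]
[[33,6],[34,20],[35,10],[48,0]]
[[30,3],[32,0],[33,6],[34,20],[35,10],[48,0]]
[[11,10],[32,0],[33,6],[34,20],[35,10],[48,0]]
[[11,10],[32,0],[33,6],[34,20],[35,10],[48,0]]
[[11,12],[15,10],[32,0],[33,6],[34,20],[35,10],[48,0]]
[[11,12],[15,10],[20,20],[29,10],[32,0],[33,6],[34,20],[35,10],[48,0]]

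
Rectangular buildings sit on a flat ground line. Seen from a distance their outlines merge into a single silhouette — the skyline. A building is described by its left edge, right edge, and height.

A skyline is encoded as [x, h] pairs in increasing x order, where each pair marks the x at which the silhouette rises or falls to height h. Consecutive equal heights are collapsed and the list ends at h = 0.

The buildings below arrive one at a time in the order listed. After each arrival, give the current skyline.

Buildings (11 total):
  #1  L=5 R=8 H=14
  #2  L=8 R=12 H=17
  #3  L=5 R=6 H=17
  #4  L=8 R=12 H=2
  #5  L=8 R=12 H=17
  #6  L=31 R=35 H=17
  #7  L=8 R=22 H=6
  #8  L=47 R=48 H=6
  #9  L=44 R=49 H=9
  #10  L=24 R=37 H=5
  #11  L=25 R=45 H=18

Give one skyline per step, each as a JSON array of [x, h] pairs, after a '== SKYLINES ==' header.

== SKYLINES ==
[[5,14],[8,0]]
[[5,14],[8,17],[12,0]]
[[5,17],[6,14],[8,17],[12,0]]
[[5,17],[6,14],[8,17],[12,0]]
[[5,17],[6,14],[8,17],[12,0]]
[[5,17],[6,14],[8,17],[12,0],[31,17],[35,0]]
[[5,17],[6,14],[8,17],[12,6],[22,0],[31,17],[35,0]]
[[5,17],[6,14],[8,17],[12,6],[22,0],[31,17],[35,0],[47,6],[48,0]]
[[5,17],[6,14],[8,17],[12,6],[22,0],[31,17],[35,0],[44,9],[49,0]]
[[5,17],[6,14],[8,17],[12,6],[22,0],[24,5],[31,17],[35,5],[37,0],[44,9],[49,0]]
[[5,17],[6,14],[8,17],[12,6],[22,0],[24,5],[25,18],[45,9],[49,0]]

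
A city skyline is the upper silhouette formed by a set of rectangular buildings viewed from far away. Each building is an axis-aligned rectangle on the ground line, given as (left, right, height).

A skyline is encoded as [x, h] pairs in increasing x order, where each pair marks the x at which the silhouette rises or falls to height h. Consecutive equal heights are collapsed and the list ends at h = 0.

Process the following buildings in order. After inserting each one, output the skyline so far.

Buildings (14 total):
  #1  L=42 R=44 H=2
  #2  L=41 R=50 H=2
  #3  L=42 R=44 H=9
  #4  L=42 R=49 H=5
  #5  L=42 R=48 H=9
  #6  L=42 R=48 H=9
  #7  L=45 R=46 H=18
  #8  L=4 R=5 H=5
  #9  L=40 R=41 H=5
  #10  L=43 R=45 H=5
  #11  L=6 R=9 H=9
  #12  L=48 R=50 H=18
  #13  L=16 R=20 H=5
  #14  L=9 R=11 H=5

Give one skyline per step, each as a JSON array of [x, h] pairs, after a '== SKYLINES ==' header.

== SKYLINES ==
[[42,2],[44,0]]
[[41,2],[50,0]]
[[41,2],[42,9],[44,2],[50,0]]
[[41,2],[42,9],[44,5],[49,2],[50,0]]
[[41,2],[42,9],[48,5],[49,2],[50,0]]
[[41,2],[42,9],[48,5],[49,2],[50,0]]
[[41,2],[42,9],[45,18],[46,9],[48,5],[49,2],[50,0]]
[[4,5],[5,0],[41,2],[42,9],[45,18],[46,9],[48,5],[49,2],[50,0]]
[[4,5],[5,0],[40,5],[41,2],[42,9],[45,18],[46,9],[48,5],[49,2],[50,0]]
[[4,5],[5,0],[40,5],[41,2],[42,9],[45,18],[46,9],[48,5],[49,2],[50,0]]
[[4,5],[5,0],[6,9],[9,0],[40,5],[41,2],[42,9],[45,18],[46,9],[48,5],[49,2],[50,0]]
[[4,5],[5,0],[6,9],[9,0],[40,5],[41,2],[42,9],[45,18],[46,9],[48,18],[50,0]]
[[4,5],[5,0],[6,9],[9,0],[16,5],[20,0],[40,5],[41,2],[42,9],[45,18],[46,9],[48,18],[50,0]]
[[4,5],[5,0],[6,9],[9,5],[11,0],[16,5],[20,0],[40,5],[41,2],[42,9],[45,18],[46,9],[48,18],[50,0]]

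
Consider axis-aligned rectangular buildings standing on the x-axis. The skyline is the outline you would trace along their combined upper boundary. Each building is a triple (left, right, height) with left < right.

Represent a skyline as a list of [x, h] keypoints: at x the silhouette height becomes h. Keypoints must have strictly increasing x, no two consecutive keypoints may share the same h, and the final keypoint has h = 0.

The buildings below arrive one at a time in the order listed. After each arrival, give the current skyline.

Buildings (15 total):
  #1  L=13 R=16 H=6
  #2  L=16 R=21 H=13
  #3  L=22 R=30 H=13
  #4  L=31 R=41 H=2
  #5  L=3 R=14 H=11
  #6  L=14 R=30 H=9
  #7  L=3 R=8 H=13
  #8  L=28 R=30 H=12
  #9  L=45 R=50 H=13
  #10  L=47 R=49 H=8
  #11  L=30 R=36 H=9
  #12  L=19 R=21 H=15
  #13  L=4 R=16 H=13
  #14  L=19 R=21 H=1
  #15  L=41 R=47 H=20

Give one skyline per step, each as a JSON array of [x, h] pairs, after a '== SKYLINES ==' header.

== SKYLINES ==
[[13,6],[16,0]]
[[13,6],[16,13],[21,0]]
[[13,6],[16,13],[21,0],[22,13],[30,0]]
[[13,6],[16,13],[21,0],[22,13],[30,0],[31,2],[41,0]]
[[3,11],[14,6],[16,13],[21,0],[22,13],[30,0],[31,2],[41,0]]
[[3,11],[14,9],[16,13],[21,9],[22,13],[30,0],[31,2],[41,0]]
[[3,13],[8,11],[14,9],[16,13],[21,9],[22,13],[30,0],[31,2],[41,0]]
[[3,13],[8,11],[14,9],[16,13],[21,9],[22,13],[30,0],[31,2],[41,0]]
[[3,13],[8,11],[14,9],[16,13],[21,9],[22,13],[30,0],[31,2],[41,0],[45,13],[50,0]]
[[3,13],[8,11],[14,9],[16,13],[21,9],[22,13],[30,0],[31,2],[41,0],[45,13],[50,0]]
[[3,13],[8,11],[14,9],[16,13],[21,9],[22,13],[30,9],[36,2],[41,0],[45,13],[50,0]]
[[3,13],[8,11],[14,9],[16,13],[19,15],[21,9],[22,13],[30,9],[36,2],[41,0],[45,13],[50,0]]
[[3,13],[19,15],[21,9],[22,13],[30,9],[36,2],[41,0],[45,13],[50,0]]
[[3,13],[19,15],[21,9],[22,13],[30,9],[36,2],[41,0],[45,13],[50,0]]
[[3,13],[19,15],[21,9],[22,13],[30,9],[36,2],[41,20],[47,13],[50,0]]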